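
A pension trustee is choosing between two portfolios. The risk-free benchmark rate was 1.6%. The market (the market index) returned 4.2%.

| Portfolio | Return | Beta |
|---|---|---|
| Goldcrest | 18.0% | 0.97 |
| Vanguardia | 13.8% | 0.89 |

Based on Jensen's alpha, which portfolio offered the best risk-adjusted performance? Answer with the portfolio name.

Goldcrest

Goldcrest: α = 18.0% − [1.6% + 0.97 × (4.2% − 1.6%)] = 13.878
Vanguardia: α = 13.8% − [1.6% + 0.89 × (4.2% − 1.6%)] = 9.886
Highest: Goldcrest (13.878).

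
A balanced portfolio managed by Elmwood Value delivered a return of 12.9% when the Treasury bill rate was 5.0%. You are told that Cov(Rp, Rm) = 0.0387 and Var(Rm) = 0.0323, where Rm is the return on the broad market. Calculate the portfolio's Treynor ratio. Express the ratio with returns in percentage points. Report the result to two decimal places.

β = Cov / Var = 0.0387 / 0.0323 = 1.1981
Treynor = (Rp − Rf) / β = (12.9% − 5.0%) / 1.1981 = 7.90 / 1.1981 = 6.5938

6.59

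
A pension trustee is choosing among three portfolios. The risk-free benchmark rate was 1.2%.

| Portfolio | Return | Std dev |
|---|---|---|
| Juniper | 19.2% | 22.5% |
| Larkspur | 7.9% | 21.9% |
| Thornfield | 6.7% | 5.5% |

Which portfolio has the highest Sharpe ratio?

Thornfield

Juniper: Sharpe ratio = (19.2% − 1.2%) / 22.5% = 0.800
Larkspur: Sharpe ratio = (7.9% − 1.2%) / 21.9% = 0.306
Thornfield: Sharpe ratio = (6.7% − 1.2%) / 5.5% = 1.000
Highest: Thornfield (1.000).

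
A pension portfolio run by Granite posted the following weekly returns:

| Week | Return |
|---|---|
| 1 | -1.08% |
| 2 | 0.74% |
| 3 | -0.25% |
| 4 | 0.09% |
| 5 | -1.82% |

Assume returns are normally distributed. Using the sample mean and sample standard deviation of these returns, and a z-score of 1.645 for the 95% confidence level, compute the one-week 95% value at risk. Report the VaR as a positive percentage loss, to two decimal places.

2.11

r̄ = (-1.08 + 0.74 − 0.25 + 0.09 − 1.82) / 5 = -0.4640%
Σ(r − r̄)² = (-1.08 − (-0.4640))² + (0.74 − (-0.4640))² + … = 4.0205
sample σ = √(4.0205 / 4) = √1.0051 = 1.0025%
VaR = −(r̄ − z·σ) = −(-0.4640 − 1.645 × 1.0025) = −(-2.1131) = 2.1131%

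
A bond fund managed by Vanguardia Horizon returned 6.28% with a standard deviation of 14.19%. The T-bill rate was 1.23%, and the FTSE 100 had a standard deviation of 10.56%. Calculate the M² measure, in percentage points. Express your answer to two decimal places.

4.99

Sharpe = (Rp − Rf) / σp = (6.28% − 1.23%) / 14.19% = 0.3559
M² = Rf + Sharpe × σm = 1.23% + 0.3559 × 10.56% = 4.9883%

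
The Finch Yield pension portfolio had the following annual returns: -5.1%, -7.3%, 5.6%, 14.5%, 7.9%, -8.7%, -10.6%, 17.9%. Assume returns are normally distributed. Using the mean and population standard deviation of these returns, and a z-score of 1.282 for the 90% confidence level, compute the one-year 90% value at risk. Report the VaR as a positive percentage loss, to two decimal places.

11.57

r̄ = (-5.1 − 7.3 + 5.6 + 14.5 + 7.9 − 8.7 − 10.6 + 17.9) / 8 = 14.20 / 8 = 1.7750%
Σ(r − r̄)² = (-5.1 − 1.7750)² + (-7.3 − 1.7750)² + … = 866.5750
population σ = √(866.5750 / 8) = √108.3219 = 10.4078%
VaR = −(r̄ − z·σ) = −(1.7750 − 1.282 × 10.4078) = −(-11.5678) = 11.5678%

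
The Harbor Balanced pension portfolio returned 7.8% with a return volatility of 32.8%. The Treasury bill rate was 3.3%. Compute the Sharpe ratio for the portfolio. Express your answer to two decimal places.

Sharpe = (Rp − Rf) / σp = (7.8% − 3.3%) / 32.8% = 4.50% / 32.8% = 0.1372

0.14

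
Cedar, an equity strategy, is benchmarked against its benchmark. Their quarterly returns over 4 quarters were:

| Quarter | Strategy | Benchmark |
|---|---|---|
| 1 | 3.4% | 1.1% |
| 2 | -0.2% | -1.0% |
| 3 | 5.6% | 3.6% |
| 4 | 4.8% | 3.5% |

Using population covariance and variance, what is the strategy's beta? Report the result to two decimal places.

1.14

r̄p = 3.4000%,  r̄m = 1.8000%
Cov = Σ(rp − r̄p)(rm − r̄m) / 4 = 4.1050
Var(rm) = Σ(rm − r̄m)² / 4 = 3.6150
β = Cov / Var = 4.1050 / 3.6150 = 1.1355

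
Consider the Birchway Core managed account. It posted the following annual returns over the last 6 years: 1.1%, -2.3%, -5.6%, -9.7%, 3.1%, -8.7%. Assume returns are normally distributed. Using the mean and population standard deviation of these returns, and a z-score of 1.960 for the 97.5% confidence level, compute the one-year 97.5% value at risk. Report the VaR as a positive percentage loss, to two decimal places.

μ = (1.1 − 2.3 − 5.6 − 9.7 + 3.1 − 8.7) / 6 = -3.6833%
Population σ = √[Σ(r − μ)² / 6] = √[135.8483 / 6] = √22.6414 = 4.7583%
VaR = −(μ − z·σ) = −(-3.6833 − 1.960 × 4.7583) = −(-13.0096) = 13.0096%

13.01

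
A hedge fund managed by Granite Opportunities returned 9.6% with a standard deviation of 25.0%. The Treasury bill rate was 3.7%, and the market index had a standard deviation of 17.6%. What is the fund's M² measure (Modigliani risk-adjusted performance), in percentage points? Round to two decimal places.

Sharpe = (Rp − Rf) / σp = (9.6% − 3.7%) / 25.0% = 0.2360
M² = Rf + Sharpe × σm = 3.7% + 0.2360 × 17.6% = 7.8536%

7.85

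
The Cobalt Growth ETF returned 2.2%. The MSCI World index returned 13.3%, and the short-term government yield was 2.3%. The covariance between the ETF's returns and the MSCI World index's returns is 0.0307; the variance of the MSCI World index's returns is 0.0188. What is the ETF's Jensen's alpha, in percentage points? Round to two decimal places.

-18.06

β = Cov / Var = 0.0307 / 0.0188 = 1.6330
E[R] = Rf + β(Rm − Rf) = 2.3% + 1.6330 × (13.3% − 2.3%) = 20.2630%
α = Rp − E[R] = 2.2% − 20.2630% = -18.0630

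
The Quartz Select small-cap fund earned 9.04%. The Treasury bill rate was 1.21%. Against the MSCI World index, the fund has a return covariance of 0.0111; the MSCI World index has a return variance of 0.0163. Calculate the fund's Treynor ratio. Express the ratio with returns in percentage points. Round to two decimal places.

β = Cov / Var = 0.0111 / 0.0163 = 0.6810
Treynor = (Rp − Rf) / β = (9.04% − 1.21%) / 0.6810 = 7.83 / 0.6810 = 11.4978

11.50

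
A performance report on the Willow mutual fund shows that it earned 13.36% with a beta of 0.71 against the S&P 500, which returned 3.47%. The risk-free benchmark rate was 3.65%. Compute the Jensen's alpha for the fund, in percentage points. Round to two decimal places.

CAPM expected return = Rf + β(Rm − Rf) = 3.65% + 0.71 × (3.47% − 3.65%) = 3.65 + 0.71 × -0.18 = 3.5222%
Jensen's α = Rp − E[R] = 13.36% − 3.5222% = 9.8378

9.84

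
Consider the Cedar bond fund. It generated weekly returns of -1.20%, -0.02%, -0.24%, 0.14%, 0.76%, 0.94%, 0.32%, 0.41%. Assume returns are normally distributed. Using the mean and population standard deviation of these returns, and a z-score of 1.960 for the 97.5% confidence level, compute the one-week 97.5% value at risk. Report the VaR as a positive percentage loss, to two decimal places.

1.08

r̄ = (-1.2 − 0.02 − 0.24 + 0.14 + 0.76 + 0.94 + 0.32 + 0.41) / 8 = 1.110 / 8 = 0.1388%
Population std dev = √[3.0953 / 8] = 0.6220%
VaR = −(r̄ − z·σ) = −(0.1388 − 1.960 × 0.6220) = −(-1.0803) = 1.0803%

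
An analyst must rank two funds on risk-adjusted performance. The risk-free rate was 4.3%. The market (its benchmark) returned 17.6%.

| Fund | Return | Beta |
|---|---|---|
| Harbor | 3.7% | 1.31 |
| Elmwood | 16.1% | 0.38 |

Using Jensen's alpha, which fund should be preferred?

Harbor: α = 3.7% − [4.3% + 1.31 × (17.6% − 4.3%)] = -18.023
Elmwood: α = 16.1% − [4.3% + 0.38 × (17.6% − 4.3%)] = 6.746
Highest: Elmwood (6.746).

Elmwood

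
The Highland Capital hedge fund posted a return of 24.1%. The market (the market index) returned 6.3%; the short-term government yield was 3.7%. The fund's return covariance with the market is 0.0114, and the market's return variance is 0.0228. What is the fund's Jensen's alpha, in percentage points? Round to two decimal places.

β = Cov / Var = 0.0114 / 0.0228 = 0.5000
E[R] = Rf + β(Rm − Rf) = 3.7% + 0.5000 × (6.3% − 3.7%) = 5.0000%
α = Rp − E[R] = 24.1% − 5.0000% = 19.1000

19.10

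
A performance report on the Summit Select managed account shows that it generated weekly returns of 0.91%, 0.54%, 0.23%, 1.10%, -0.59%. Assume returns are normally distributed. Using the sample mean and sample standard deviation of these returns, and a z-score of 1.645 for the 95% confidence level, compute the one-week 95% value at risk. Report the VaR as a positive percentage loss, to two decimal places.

0.66

r̄ = (0.91 + 0.54 + 0.23 + 1.1 − 0.59) / 5 = 0.4380%
Σ(r − r̄)² = 1.7715; sample σ = √(1.7715/4) = 0.6655%
VaR = −(r̄ − z·σ) = −(0.4380 − 1.645 × 0.6655) = −(-0.6567) = 0.6567%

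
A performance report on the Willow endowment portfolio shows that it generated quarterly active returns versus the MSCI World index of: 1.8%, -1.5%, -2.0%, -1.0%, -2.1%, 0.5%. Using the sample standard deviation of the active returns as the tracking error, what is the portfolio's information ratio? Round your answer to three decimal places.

-0.461

Mean return r̄ = -4.30 / 6 = -0.7167%
Σ(r − r̄)² = (1.8 − (-0.7167))² + (-1.5 − (-0.7167))² + … = 12.0683
σ = √[12.0683 / 5] = 1.5536%
IR = r̄ / tracking error = -0.7167 / 1.5536 = -0.4613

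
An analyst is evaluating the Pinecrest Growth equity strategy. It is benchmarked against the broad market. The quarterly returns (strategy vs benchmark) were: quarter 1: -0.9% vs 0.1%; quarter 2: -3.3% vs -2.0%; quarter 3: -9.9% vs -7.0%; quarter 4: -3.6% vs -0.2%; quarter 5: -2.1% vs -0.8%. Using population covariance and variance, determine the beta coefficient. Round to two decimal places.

r̄p = -3.9600%,  r̄m = -1.9800%
Cov = Σ(rp − r̄p)(rm − r̄m) / 5 = 7.8012
Var(rm) = Σ(rm − r̄m)² / 5 = 6.8176
β = Cov / Var = 7.8012 / 6.8176 = 1.1443

1.14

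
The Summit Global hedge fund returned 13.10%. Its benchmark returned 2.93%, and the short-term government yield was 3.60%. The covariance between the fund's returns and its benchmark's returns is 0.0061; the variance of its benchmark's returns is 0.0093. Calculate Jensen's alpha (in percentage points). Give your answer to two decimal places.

9.94

β = Cov / Var = 0.0061 / 0.0093 = 0.6559
E[R] = Rf + β(Rm − Rf) = 3.60% + 0.6559 × (2.93% − 3.60%) = 3.1605%
α = Rp − E[R] = 13.10% − 3.1605% = 9.9395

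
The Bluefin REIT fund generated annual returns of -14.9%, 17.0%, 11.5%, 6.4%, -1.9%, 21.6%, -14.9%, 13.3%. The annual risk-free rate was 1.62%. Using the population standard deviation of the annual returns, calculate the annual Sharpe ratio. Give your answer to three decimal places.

0.240

Mean return μ = 38.10 / 8 = 4.7625%
Population std dev = √[1371.8388 / 8] = 13.0950%
Sharpe = (μ − rf) / σ = (4.7625 − 1.62) / 13.0950 = 3.1425 / 13.0950 = 0.2400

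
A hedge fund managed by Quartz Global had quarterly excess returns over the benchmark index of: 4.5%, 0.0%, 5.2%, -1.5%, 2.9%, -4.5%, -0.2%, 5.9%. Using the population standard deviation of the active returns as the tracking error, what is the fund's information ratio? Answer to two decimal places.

0.45

Mean return μ = 12.30 / 8 = 1.5375%
Population σ = √[Σ(r − μ)² / 8] = √[94.1388 / 8] = √11.7674 = 3.4304%
IR = μ / tracking error = 1.5375 / 3.4304 = 0.4482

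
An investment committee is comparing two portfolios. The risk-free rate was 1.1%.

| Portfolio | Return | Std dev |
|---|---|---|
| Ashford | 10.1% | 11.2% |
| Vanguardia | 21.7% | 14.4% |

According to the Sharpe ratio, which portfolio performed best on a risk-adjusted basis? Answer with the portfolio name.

Vanguardia

Ashford: Sharpe ratio = (10.1% − 1.1%) / 11.2% = 0.804
Vanguardia: Sharpe ratio = (21.7% − 1.1%) / 14.4% = 1.431
Highest: Vanguardia (1.431).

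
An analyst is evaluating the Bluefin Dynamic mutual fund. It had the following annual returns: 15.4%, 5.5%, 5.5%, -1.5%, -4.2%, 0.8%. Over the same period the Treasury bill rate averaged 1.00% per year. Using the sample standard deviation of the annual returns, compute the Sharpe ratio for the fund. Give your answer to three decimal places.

0.372

μ = (15.4 + 5.5 + 5.5 − 1.5 − 4.2 + 0.8) / 6 = 3.5833%
Sample σ = √[Σ(r − μ)² / 5] = √[241.1483 / 5] = √48.2297 = 6.9448%
Sharpe = (μ − rf) / σ = (3.5833 − 1) / 6.9448 = 2.5833 / 6.9448 = 0.3720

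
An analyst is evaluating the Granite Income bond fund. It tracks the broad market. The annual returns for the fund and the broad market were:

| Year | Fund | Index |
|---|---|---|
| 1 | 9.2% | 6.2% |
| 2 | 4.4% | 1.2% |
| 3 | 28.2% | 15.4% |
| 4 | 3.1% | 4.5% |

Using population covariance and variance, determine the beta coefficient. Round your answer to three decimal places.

1.839

r̄p = 11.2250%,  r̄m = 6.8250%
Cov = Σ(rp − r̄p)(rm − r̄m) / 4 = 51.0269
Var(rm) = Σ(rm − r̄m)² / 4 = 27.7419
β = Cov / Var = 51.0269 / 27.7419 = 1.8393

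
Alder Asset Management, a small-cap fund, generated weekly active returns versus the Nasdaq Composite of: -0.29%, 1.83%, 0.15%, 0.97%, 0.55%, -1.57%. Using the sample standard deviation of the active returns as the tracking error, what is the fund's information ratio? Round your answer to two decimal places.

Mean return μ = 1.640 / 6 = 0.2733%
Σ(r − μ)² = (-0.29 − 0.2733)² + (1.83 − 0.2733)² + … = 6.7155
sample σ = √(6.7155 / 5) = √1.3431 = 1.1589%
IR = μ / tracking error = 0.2733 / 1.1589 = 0.2358

0.24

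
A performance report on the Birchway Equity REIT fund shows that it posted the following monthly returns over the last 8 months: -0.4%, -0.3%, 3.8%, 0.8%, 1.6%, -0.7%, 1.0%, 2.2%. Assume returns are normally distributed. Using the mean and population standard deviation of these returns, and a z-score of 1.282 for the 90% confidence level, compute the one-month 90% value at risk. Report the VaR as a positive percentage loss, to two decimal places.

0.83

r̄ = (-0.4 − 0.3 + 3.8 + 0.8 + 1.6 − 0.7 + 1 + 2.2) / 8 = 1.0000%
Σ(r − r̄)² = (-0.4 − 1.0000)² + (-0.3 − 1.0000)² + … = 16.2200
σ = √[16.2200 / 8] = 1.4239%
VaR = −(r̄ − z·σ) = −(1.0000 − 1.282 × 1.4239) = −(-0.8254) = 0.8254%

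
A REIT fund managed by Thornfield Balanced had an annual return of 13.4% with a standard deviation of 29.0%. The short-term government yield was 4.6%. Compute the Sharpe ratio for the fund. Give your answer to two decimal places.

0.30

Sharpe = (Rp − Rf) / σp = (13.4% − 4.6%) / 29.0% = 8.80% / 29.0% = 0.3034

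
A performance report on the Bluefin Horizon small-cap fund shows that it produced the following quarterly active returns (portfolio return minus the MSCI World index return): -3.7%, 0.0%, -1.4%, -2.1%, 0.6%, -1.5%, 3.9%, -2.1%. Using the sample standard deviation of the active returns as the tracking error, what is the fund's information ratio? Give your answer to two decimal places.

-0.34

r̄ = (-3.7 + 0 − 1.4 − 2.1 + 0.6 − 1.5 + 3.9 − 2.1) / 8 = -0.7875%
Σ(r − r̄)² = 37.3288; sample σ = √(37.3288/7) = 2.3093%
IR = r̄ / tracking error = -0.7875 / 2.3093 = -0.3410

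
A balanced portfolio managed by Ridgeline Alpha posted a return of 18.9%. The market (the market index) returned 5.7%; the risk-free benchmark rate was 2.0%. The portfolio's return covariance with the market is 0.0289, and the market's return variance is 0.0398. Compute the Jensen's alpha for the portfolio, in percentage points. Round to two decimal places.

β = Cov / Var = 0.0289 / 0.0398 = 0.7261
E[R] = Rf + β(Rm − Rf) = 2.0% + 0.7261 × (5.7% − 2.0%) = 4.6866%
α = Rp − E[R] = 18.9% − 4.6866% = 14.2134

14.21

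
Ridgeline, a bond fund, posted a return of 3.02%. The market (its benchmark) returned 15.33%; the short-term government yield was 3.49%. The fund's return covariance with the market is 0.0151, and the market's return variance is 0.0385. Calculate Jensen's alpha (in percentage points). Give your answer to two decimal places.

-5.11

β = Cov / Var = 0.0151 / 0.0385 = 0.3922
E[R] = Rf + β(Rm − Rf) = 3.49% + 0.3922 × (15.33% − 3.49%) = 8.1336%
α = Rp − E[R] = 3.02% − 8.1336% = -5.1136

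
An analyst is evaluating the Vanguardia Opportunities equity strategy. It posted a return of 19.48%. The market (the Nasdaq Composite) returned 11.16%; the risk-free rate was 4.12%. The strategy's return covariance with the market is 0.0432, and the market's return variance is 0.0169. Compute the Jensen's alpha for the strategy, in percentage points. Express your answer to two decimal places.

β = Cov / Var = 0.0432 / 0.0169 = 2.5562
E[R] = Rf + β(Rm − Rf) = 4.12% + 2.5562 × (11.16% − 4.12%) = 22.1156%
α = Rp − E[R] = 19.48% − 22.1156% = -2.6356

-2.64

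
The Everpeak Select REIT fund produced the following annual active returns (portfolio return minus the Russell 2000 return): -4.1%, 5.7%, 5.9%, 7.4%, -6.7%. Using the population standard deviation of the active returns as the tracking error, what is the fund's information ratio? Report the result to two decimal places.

0.28

μ = (-4.1 + 5.7 + 5.9 + 7.4 − 6.7) / 5 = 8.20 / 5 = 1.6400%
Σ(r − μ)² = (-4.1 − 1.6400)² + (5.7 − 1.6400)² + (5.9 − 1.6400)² + … = 170.3120
population σ = √(170.3120 / 5) = √34.0624 = 5.8363%
IR = μ / tracking error = 1.6400 / 5.8363 = 0.2810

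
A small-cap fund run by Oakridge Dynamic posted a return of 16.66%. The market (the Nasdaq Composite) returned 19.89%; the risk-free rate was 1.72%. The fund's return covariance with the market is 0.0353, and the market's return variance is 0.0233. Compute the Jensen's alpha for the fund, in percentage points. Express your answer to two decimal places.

β = Cov / Var = 0.0353 / 0.0233 = 1.5150
E[R] = Rf + β(Rm − Rf) = 1.72% + 1.5150 × (19.89% − 1.72%) = 29.2476%
α = Rp − E[R] = 16.66% − 29.2476% = -12.5876

-12.59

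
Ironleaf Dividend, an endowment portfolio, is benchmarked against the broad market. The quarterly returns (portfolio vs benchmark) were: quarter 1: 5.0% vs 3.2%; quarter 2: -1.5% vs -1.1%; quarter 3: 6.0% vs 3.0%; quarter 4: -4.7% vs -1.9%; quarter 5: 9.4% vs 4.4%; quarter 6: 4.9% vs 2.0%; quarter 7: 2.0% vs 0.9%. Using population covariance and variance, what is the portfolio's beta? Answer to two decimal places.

r̄p = 3.0143%,  r̄m = 1.5000%
Cov = Σ(rp − r̄p)(rm − r̄m) / 7 = 9.4129
Var(rm) = Σ(rm − r̄m)² / 7 = 4.6400
β = Cov / Var = 9.4129 / 4.6400 = 2.0286

2.03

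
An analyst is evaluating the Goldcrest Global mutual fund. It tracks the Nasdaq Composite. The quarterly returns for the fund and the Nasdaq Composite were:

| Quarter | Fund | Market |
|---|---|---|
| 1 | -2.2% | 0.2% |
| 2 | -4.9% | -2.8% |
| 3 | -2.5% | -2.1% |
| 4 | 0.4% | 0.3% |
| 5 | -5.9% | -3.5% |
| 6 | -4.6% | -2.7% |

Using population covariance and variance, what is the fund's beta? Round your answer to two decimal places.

r̄p = -3.2833%,  r̄m = -1.7667%
Cov = Σ(rp − r̄p)(rm − r̄m) / 6 = 2.8194
Var(rm) = Σ(rm − r̄m)² / 6 = 2.1989
β = Cov / Var = 2.8194 / 2.1989 = 1.2822

1.28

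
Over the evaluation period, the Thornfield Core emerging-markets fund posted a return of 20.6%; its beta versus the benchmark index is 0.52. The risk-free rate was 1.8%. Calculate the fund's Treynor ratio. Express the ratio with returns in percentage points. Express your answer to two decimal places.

Treynor = (Rp − Rf) / β = (20.6% − 1.8%) / 0.52 = 18.80 / 0.52 = 36.1538

36.15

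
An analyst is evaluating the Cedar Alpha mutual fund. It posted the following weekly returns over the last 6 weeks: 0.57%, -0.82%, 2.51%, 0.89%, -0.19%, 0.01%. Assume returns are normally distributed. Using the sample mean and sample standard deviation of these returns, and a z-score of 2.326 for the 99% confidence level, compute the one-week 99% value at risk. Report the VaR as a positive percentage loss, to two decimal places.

Mean return μ = 2.970 / 6 = 0.4950%
Σ(r − μ)² = 6.6556; sample σ = √(6.6556/5) = 1.1537%
VaR = −(μ − z·σ) = −(0.4950 − 2.326 × 1.1537) = −(-2.1885) = 2.1885%

2.19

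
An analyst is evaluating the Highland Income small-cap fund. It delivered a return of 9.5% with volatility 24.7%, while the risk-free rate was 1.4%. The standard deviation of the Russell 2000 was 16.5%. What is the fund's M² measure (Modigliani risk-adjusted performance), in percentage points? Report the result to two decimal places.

6.81

Sharpe = (Rp − Rf) / σp = (9.5% − 1.4%) / 24.7% = 0.3279
M² = Rf + Sharpe × σm = 1.4% + 0.3279 × 16.5% = 6.8104%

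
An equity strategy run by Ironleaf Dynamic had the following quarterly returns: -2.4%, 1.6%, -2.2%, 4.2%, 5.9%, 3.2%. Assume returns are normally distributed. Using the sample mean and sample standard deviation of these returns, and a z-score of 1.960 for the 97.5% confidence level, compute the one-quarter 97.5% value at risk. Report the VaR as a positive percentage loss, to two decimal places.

4.97

Mean return r̄ = 10.30 / 6 = 1.7167%
Σ(r − r̄)² = 58.1683; sample σ = √(58.1683/5) = 3.4108%
VaR = −(r̄ − z·σ) = −(1.7167 − 1.960 × 3.4108) = −(-4.9685) = 4.9685%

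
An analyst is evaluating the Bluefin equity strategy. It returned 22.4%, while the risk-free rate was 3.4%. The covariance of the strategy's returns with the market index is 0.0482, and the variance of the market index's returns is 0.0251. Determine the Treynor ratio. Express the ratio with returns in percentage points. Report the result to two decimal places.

9.89

β = Cov / Var = 0.0482 / 0.0251 = 1.9203
Treynor = (Rp − Rf) / β = (22.4% − 3.4%) / 1.9203 = 19.00 / 1.9203 = 9.8943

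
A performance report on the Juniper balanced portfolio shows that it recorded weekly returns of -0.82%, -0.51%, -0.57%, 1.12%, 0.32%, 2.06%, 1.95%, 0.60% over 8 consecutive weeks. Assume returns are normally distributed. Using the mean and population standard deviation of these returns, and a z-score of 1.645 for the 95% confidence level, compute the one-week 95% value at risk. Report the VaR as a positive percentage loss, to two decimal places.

Mean return r̄ = 4.150 / 8 = 0.5188%
Population std dev = √[8.8675 / 8] = 1.0528%
VaR = −(r̄ − z·σ) = −(0.5188 − 1.645 × 1.0528) = −(-1.2131) = 1.2131%

1.21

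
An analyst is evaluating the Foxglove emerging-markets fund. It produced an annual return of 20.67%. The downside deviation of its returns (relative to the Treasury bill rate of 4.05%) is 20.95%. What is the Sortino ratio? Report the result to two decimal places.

0.79

Sortino = (Rp − Rf) / σd = (20.67% − 4.05%) / 20.95% = 16.62% / 20.95% = 0.7933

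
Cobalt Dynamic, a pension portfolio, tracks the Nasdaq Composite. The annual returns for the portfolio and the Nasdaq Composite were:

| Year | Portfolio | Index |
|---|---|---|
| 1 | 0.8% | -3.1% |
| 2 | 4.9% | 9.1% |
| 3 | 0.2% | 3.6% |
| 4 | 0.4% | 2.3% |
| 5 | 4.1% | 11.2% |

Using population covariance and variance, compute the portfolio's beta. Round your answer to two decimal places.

r̄p = 2.0800%,  r̄m = 4.6200%
Cov = Σ(rp − r̄p)(rm − r̄m) / 5 = 8.3244
Var(rm) = Σ(rm − r̄m)² / 5 = 25.8776
β = Cov / Var = 8.3244 / 25.8776 = 0.3217

0.32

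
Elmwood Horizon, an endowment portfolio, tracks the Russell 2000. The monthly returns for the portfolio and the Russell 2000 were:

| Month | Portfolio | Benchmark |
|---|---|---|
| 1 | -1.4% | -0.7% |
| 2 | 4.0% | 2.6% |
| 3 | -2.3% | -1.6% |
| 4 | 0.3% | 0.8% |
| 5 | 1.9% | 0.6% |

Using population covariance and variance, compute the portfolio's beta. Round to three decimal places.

1.524

r̄p = 0.5000%,  r̄m = 0.3400%
Cov = Σ(rp − r̄p)(rm − r̄m) / 5 = 3.1180
Var(rm) = Σ(rm − r̄m)² / 5 = 2.0464
β = Cov / Var = 3.1180 / 2.0464 = 1.5237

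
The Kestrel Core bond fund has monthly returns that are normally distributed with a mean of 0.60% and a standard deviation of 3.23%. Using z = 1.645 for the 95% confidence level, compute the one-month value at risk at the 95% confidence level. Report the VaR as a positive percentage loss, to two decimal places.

4.71

VaR (as % loss) = −(μ − z·σ) = −(0.60% − 1.645 × 3.23%) = −(-4.71335%) = 4.71335%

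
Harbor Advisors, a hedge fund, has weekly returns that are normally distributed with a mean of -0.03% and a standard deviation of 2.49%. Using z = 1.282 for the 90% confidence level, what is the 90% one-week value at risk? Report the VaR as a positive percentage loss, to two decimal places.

3.22

VaR (as % loss) = −(μ − z·σ) = −(-0.03% − 1.282 × 2.49%) = −(-3.22218%) = 3.22218%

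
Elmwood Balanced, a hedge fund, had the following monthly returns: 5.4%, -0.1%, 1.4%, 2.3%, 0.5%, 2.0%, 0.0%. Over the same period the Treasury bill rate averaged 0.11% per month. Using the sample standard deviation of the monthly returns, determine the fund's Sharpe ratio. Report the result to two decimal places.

0.80

Mean return μ = 11.50 / 7 = 1.6429%
Sample std dev = √[21.7771 / 6] = 1.9051%
Sharpe = (μ − rf) / σ = (1.6429 − 0.11) / 1.9051 = 1.5329 / 1.9051 = 0.8046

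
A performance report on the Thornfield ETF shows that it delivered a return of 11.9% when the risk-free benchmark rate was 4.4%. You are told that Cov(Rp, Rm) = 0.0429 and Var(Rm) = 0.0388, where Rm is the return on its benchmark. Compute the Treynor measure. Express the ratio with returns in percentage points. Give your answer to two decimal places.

β = Cov / Var = 0.0429 / 0.0388 = 1.1057
Treynor = (Rp − Rf) / β = (11.9% − 4.4%) / 1.1057 = 7.50 / 1.1057 = 6.7830

6.78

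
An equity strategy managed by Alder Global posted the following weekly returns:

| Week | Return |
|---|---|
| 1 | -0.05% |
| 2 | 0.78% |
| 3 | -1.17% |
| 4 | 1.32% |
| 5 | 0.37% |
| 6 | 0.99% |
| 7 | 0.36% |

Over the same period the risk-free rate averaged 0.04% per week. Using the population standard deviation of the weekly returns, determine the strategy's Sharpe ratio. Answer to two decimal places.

Mean return r̄ = 2.600 / 7 = 0.3714%
Σ(r − r̄)² = (-0.05 − 0.3714)² + (0.78 − 0.3714)² + … = 4.0031
population σ = √(4.0031 / 7) = √0.5719 = 0.7562%
Sharpe = (r̄ − rf) / σ = (0.3714 − 0.04) / 0.7562 = 0.3314 / 0.7562 = 0.4382

0.44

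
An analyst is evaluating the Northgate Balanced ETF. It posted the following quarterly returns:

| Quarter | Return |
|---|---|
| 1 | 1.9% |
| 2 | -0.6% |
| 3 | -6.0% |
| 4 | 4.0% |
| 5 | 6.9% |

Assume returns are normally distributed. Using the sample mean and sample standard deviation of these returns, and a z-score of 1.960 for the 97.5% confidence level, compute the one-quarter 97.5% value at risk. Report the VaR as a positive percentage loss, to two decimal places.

r̄ = (1.9 − 0.6 − 6 + 4 + 6.9) / 5 = 6.20 / 5 = 1.2400%
Σ(r − r̄)² = (1.9 − 1.2400)² + (-0.6 − 1.2400)² + … = 95.8920
sample σ = √(95.8920 / 4) = √23.9730 = 4.8962%
VaR = −(r̄ − z·σ) = −(1.2400 − 1.960 × 4.8962) = −(-8.3566) = 8.3566%

8.36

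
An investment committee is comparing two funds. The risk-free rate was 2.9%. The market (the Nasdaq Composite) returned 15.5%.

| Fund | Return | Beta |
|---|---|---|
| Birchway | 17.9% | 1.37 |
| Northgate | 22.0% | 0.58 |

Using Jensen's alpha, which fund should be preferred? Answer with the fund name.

Birchway: α = 17.9% − [2.9% + 1.37 × (15.5% − 2.9%)] = -2.262
Northgate: α = 22.0% − [2.9% + 0.58 × (15.5% − 2.9%)] = 11.792
Highest: Northgate (11.792).

Northgate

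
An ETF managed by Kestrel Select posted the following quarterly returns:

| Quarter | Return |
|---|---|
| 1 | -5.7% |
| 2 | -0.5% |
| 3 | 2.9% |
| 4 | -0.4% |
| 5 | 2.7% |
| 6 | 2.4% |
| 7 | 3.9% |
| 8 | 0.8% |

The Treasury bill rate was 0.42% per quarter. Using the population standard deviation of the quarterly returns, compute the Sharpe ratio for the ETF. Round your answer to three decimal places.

0.120

μ = (-5.7 − 0.5 + 2.9 − 0.4 + 2.7 + 2.4 + 3.9 + 0.8) / 8 = 6.10 / 8 = 0.7625%
Population std dev = √[65.5588 / 8] = 2.8627%
Sharpe = (μ − rf) / σ = (0.7625 − 0.42) / 2.8627 = 0.3425 / 2.8627 = 0.1196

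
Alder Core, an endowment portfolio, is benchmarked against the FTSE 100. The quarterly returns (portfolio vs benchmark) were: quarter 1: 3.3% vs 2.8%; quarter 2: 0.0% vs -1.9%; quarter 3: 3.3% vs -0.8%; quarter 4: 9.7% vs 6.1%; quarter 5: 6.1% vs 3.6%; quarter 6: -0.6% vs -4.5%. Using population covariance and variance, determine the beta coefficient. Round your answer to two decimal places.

r̄p = 3.6333%,  r̄m = 0.8833%
Cov = Σ(rp − r̄p)(rm − r̄m) / 6 = 11.8622
Var(rm) = Σ(rm − r̄m)² / 6 = 12.9714
β = Cov / Var = 11.8622 / 12.9714 = 0.9145

0.91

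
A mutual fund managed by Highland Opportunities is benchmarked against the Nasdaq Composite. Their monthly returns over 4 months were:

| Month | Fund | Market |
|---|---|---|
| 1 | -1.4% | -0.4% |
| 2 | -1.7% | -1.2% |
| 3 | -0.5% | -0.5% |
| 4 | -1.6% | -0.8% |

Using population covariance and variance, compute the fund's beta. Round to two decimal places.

0.93

r̄p = -1.3000%,  r̄m = -0.7250%
Cov = Σ(rp − r̄p)(rm − r̄m) / 4 = 0.0900
Var(rm) = Σ(rm − r̄m)² / 4 = 0.0969
β = Cov / Var = 0.0900 / 0.0969 = 0.9288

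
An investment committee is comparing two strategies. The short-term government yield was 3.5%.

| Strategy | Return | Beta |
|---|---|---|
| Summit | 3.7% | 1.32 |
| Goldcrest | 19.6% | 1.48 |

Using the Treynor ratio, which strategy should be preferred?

Summit: Treynor = (3.7% − 3.5%) / 1.32 = 0.152
Goldcrest: Treynor = (19.6% − 3.5%) / 1.48 = 10.878
Highest: Goldcrest (10.878).

Goldcrest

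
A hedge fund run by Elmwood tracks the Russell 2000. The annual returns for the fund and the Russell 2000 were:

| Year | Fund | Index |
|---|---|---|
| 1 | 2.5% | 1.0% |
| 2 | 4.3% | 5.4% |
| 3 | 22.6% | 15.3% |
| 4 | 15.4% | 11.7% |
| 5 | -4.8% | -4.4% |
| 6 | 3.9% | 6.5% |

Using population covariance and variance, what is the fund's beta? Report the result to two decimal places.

r̄p = 7.3167%,  r̄m = 5.9167%
Cov = Σ(rp − r̄p)(rm − r̄m) / 6 = 56.4014
Var(rm) = Σ(rm − r̄m)² / 6 = 42.1181
β = Cov / Var = 56.4014 / 42.1181 = 1.3391

1.34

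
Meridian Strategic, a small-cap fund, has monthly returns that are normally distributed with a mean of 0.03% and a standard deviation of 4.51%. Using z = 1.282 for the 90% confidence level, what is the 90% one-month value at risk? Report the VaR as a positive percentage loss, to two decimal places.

5.75

VaR (as % loss) = −(μ − z·σ) = −(0.03% − 1.282 × 4.51%) = −(-5.75182%) = 5.75182%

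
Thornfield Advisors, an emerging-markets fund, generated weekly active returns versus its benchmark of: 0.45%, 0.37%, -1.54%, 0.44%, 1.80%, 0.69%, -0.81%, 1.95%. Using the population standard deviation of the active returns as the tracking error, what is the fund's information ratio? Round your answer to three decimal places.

0.381

r̄ = (0.45 + 0.37 − 1.54 + 0.44 + 1.8 + 0.69 − 0.81 + 1.95) / 8 = 3.350 / 8 = 0.4188%
Σ(r − r̄)² = (0.45 − 0.4188)² + (0.37 − 0.4188)² + … = 9.6765
σ = √[9.6765 / 8] = 1.0998%
IR = r̄ / tracking error = 0.4188 / 1.0998 = 0.3808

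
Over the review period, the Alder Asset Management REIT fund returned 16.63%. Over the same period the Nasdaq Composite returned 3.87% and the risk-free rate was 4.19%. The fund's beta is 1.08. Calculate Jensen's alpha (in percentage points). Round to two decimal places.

12.79

CAPM expected return = Rf + β(Rm − Rf) = 4.19% + 1.08 × (3.87% − 4.19%) = 4.19 + 1.08 × -0.32 = 3.8444%
Jensen's α = Rp − E[R] = 16.63% − 3.8444% = 12.7856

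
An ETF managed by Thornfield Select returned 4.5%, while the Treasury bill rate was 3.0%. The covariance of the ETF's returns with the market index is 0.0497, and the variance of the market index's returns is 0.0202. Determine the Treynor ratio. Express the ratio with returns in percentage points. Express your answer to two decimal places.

β = Cov / Var = 0.0497 / 0.0202 = 2.4604
Treynor = (Rp − Rf) / β = (4.5% − 3.0%) / 2.4604 = 1.50 / 2.4604 = 0.6097

0.61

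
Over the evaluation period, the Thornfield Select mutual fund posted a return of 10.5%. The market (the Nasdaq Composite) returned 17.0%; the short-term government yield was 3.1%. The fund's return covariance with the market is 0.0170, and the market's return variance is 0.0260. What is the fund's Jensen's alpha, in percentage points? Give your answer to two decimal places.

β = Cov / Var = 0.0170 / 0.0260 = 0.6538
E[R] = Rf + β(Rm − Rf) = 3.1% + 0.6538 × (17.0% − 3.1%) = 12.1878%
α = Rp − E[R] = 10.5% − 12.1878% = -1.6878

-1.69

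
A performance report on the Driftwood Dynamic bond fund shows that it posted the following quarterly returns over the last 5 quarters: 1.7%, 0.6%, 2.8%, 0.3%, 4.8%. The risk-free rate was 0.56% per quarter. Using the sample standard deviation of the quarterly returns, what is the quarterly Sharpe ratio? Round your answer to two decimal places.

r̄ = (1.7 + 0.6 + 2.8 + 0.3 + 4.8) / 5 = 2.0400%
Sample std dev = √[13.4120 / 4] = 1.8311%
Sharpe = (r̄ − rf) / σ = (2.0400 − 0.56) / 1.8311 = 1.4800 / 1.8311 = 0.8083

0.81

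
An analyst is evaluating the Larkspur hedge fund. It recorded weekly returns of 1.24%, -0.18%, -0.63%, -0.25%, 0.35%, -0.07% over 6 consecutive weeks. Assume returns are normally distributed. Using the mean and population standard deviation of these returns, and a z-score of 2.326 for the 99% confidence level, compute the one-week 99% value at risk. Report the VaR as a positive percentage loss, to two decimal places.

μ = (1.24 − 0.18 − 0.63 − 0.25 + 0.35 − 0.07) / 6 = 0.0767%
Σ(r − μ)² = 2.1215; population σ = √(2.1215/6) = 0.5946%
VaR = −(μ − z·σ) = −(0.0767 − 2.326 × 0.5946) = −(-1.3063) = 1.3063%

1.31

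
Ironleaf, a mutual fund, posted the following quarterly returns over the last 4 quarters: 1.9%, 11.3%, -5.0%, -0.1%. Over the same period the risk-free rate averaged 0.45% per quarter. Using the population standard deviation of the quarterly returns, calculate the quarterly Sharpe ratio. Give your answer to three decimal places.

r̄ = (1.9 + 11.3 − 5 − 0.1) / 4 = 8.10 / 4 = 2.0250%
Σ(r − r̄)² = 139.9075; population σ = √(139.9075/4) = 5.9141%
Sharpe = (r̄ − rf) / σ = (2.0250 − 0.45) / 5.9141 = 1.5750 / 5.9141 = 0.2663

0.266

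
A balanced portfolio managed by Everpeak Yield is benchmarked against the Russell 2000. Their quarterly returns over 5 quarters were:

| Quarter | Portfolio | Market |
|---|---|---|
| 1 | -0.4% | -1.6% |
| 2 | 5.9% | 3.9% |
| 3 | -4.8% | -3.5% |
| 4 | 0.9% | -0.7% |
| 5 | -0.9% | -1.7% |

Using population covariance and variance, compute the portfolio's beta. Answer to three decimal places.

r̄p = 0.1400%,  r̄m = -0.7200%
Cov = Σ(rp − r̄p)(rm − r̄m) / 5 = 8.3708
Var(rm) = Σ(rm − r̄m)² / 5 = 6.1616
β = Cov / Var = 8.3708 / 6.1616 = 1.3585

1.359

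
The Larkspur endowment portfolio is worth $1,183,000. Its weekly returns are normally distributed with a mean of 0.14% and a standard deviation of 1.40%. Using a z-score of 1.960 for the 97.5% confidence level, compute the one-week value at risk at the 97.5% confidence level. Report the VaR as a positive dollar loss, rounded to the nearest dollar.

Return at the 97.5% tail: μ − z·σ = 0.14% − 1.960 × 1.40% = 0.14 − 2.7440 = -2.6040%
VaR = −(-2.6040%) × $1,183,000 = 2.6040% × $1,183,000 = $30,805

$30,805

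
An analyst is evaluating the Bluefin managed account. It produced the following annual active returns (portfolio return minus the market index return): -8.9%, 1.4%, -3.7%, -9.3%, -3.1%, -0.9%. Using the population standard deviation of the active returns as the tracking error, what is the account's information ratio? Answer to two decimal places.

r̄ = (-8.9 + 1.4 − 3.7 − 9.3 − 3.1 − 0.9) / 6 = -24.50 / 6 = -4.0833%
Σ(r − r̄)² = (-8.9 − (-4.0833))² + (1.4 − (-4.0833))² + (-3.7 − (-4.0833))² + … = 91.7283
σ = √[91.7283 / 6] = 3.9100%
IR = r̄ / tracking error = -4.0833 / 3.9100 = -1.0443

-1.04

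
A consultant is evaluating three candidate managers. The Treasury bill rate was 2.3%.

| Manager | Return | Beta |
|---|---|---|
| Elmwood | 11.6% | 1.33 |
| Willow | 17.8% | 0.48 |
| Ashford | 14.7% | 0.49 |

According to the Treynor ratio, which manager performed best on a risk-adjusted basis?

Willow

Elmwood: Treynor = (11.6% − 2.3%) / 1.33 = 6.992
Willow: Treynor = (17.8% − 2.3%) / 0.48 = 32.292
Ashford: Treynor = (14.7% − 2.3%) / 0.49 = 25.306
Highest: Willow (32.292).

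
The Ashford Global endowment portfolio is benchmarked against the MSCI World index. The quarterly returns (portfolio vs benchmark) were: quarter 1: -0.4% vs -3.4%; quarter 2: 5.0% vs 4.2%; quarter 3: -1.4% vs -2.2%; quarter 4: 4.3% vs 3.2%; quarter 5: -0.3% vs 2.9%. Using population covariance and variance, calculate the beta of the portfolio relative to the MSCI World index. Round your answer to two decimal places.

0.65

r̄p = 1.4400%,  r̄m = 0.9400%
Cov = Σ(rp − r̄p)(rm − r̄m) / 5 = 6.3124
Var(rm) = Σ(rm − r̄m)² / 5 = 9.6544
β = Cov / Var = 6.3124 / 9.6544 = 0.6538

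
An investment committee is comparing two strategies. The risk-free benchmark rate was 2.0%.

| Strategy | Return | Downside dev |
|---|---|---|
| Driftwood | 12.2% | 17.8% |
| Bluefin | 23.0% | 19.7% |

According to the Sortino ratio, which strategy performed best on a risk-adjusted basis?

Bluefin

Driftwood: Sortino ratio = (12.2% − 2.0%) / 17.8% = 0.573
Bluefin: Sortino ratio = (23.0% − 2.0%) / 19.7% = 1.066
Highest: Bluefin (1.066).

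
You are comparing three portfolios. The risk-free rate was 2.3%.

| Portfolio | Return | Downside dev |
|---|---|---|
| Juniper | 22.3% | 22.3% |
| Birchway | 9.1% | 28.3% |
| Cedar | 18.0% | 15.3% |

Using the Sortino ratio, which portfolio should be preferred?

Cedar

Juniper: Sortino ratio = (22.3% − 2.3%) / 22.3% = 0.897
Birchway: Sortino ratio = (9.1% − 2.3%) / 28.3% = 0.240
Cedar: Sortino ratio = (18.0% − 2.3%) / 15.3% = 1.026
Highest: Cedar (1.026).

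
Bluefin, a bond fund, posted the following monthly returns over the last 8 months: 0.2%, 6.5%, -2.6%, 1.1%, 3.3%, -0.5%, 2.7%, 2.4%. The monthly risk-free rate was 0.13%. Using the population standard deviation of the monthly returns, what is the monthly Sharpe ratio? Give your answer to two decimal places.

0.59

μ = (0.2 + 6.5 − 2.6 + 1.1 + 3.3 − 0.5 + 2.7 + 2.4) / 8 = 13.10 / 8 = 1.6375%
Population σ = √[Σ(r − μ)² / 8] = √[52.9988 / 8] = √6.6249 = 2.5739%
Sharpe = (μ − rf) / σ = (1.6375 − 0.13) / 2.5739 = 1.5075 / 2.5739 = 0.5857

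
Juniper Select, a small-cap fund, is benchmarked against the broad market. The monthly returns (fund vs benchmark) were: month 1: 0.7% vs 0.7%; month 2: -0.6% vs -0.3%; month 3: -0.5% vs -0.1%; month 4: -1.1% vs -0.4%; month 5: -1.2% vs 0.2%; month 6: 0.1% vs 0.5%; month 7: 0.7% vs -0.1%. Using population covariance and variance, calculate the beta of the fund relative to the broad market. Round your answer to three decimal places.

1.021

r̄p = -0.2714%,  r̄m = 0.0714%
Cov = Σ(rp − r̄p)(rm − r̄m) / 7 = 0.1480
Var(rm) = Σ(rm − r̄m)² / 7 = 0.1449
β = Cov / Var = 0.1480 / 0.1449 = 1.0214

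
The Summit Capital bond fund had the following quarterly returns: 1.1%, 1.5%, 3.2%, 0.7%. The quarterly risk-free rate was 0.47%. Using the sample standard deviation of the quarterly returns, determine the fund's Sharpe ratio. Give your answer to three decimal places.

r̄ = (1.1 + 1.5 + 3.2 + 0.7) / 4 = 6.50 / 4 = 1.6250%
Sample σ = √[Σ(r − r̄)² / 3] = √[3.6275 / 3] = √1.2092 = 1.0996%
Sharpe = (r̄ − rf) / σ = (1.6250 − 0.47) / 1.0996 = 1.1550 / 1.0996 = 1.0504

1.050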